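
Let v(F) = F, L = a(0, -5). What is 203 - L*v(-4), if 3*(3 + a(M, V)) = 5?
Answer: 593/3 ≈ 197.67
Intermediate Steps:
a(M, V) = -4/3 (a(M, V) = -3 + (⅓)*5 = -3 + 5/3 = -4/3)
L = -4/3 ≈ -1.3333
203 - L*v(-4) = 203 - (-4)*(-4)/3 = 203 - 1*16/3 = 203 - 16/3 = 593/3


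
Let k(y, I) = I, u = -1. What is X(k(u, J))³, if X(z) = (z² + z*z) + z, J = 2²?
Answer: 46656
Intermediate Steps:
J = 4
X(z) = z + 2*z² (X(z) = (z² + z²) + z = 2*z² + z = z + 2*z²)
X(k(u, J))³ = (4*(1 + 2*4))³ = (4*(1 + 8))³ = (4*9)³ = 36³ = 46656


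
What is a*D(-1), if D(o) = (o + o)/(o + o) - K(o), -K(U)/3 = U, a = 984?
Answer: -1968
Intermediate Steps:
K(U) = -3*U
D(o) = 1 + 3*o (D(o) = (o + o)/(o + o) - (-3)*o = (2*o)/((2*o)) + 3*o = (2*o)*(1/(2*o)) + 3*o = 1 + 3*o)
a*D(-1) = 984*(1 + 3*(-1)) = 984*(1 - 3) = 984*(-2) = -1968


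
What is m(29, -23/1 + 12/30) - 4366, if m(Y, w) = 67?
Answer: -4299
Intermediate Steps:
m(29, -23/1 + 12/30) - 4366 = 67 - 4366 = -4299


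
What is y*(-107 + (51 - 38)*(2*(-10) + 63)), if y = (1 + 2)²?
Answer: 4068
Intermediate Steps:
y = 9 (y = 3² = 9)
y*(-107 + (51 - 38)*(2*(-10) + 63)) = 9*(-107 + (51 - 38)*(2*(-10) + 63)) = 9*(-107 + 13*(-20 + 63)) = 9*(-107 + 13*43) = 9*(-107 + 559) = 9*452 = 4068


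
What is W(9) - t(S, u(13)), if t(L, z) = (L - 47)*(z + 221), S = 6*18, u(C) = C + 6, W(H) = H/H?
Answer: -14639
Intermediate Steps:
W(H) = 1
u(C) = 6 + C
S = 108
t(L, z) = (-47 + L)*(221 + z)
W(9) - t(S, u(13)) = 1 - (-10387 - 47*(6 + 13) + 221*108 + 108*(6 + 13)) = 1 - (-10387 - 47*19 + 23868 + 108*19) = 1 - (-10387 - 893 + 23868 + 2052) = 1 - 1*14640 = 1 - 14640 = -14639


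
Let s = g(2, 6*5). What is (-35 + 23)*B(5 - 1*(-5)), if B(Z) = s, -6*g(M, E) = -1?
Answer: -2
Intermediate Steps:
g(M, E) = ⅙ (g(M, E) = -⅙*(-1) = ⅙)
s = ⅙ ≈ 0.16667
B(Z) = ⅙
(-35 + 23)*B(5 - 1*(-5)) = (-35 + 23)*(⅙) = -12*⅙ = -2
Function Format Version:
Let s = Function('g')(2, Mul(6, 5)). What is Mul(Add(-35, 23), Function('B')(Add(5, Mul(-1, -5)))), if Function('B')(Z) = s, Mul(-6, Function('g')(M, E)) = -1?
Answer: -2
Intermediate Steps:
Function('g')(M, E) = Rational(1, 6) (Function('g')(M, E) = Mul(Rational(-1, 6), -1) = Rational(1, 6))
s = Rational(1, 6) ≈ 0.16667
Function('B')(Z) = Rational(1, 6)
Mul(Add(-35, 23), Function('B')(Add(5, Mul(-1, -5)))) = Mul(Add(-35, 23), Rational(1, 6)) = Mul(-12, Rational(1, 6)) = -2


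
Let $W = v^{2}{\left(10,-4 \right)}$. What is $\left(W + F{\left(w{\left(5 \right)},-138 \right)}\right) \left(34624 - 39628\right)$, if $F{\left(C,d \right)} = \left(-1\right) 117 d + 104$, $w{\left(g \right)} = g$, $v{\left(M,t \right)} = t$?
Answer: $-81395064$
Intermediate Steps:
$W = 16$ ($W = \left(-4\right)^{2} = 16$)
$F{\left(C,d \right)} = 104 - 117 d$ ($F{\left(C,d \right)} = - 117 d + 104 = 104 - 117 d$)
$\left(W + F{\left(w{\left(5 \right)},-138 \right)}\right) \left(34624 - 39628\right) = \left(16 + \left(104 - -16146\right)\right) \left(34624 - 39628\right) = \left(16 + \left(104 + 16146\right)\right) \left(-5004\right) = \left(16 + 16250\right) \left(-5004\right) = 16266 \left(-5004\right) = -81395064$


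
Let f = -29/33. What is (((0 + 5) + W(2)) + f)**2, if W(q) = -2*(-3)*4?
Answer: 861184/1089 ≈ 790.80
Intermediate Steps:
W(q) = 24 (W(q) = 6*4 = 24)
f = -29/33 (f = -29*1/33 = -29/33 ≈ -0.87879)
(((0 + 5) + W(2)) + f)**2 = (((0 + 5) + 24) - 29/33)**2 = ((5 + 24) - 29/33)**2 = (29 - 29/33)**2 = (928/33)**2 = 861184/1089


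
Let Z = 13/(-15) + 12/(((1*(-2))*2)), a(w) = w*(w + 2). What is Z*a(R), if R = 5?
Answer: -406/3 ≈ -135.33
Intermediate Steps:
a(w) = w*(2 + w)
Z = -58/15 (Z = 13*(-1/15) + 12/((-2*2)) = -13/15 + 12/(-4) = -13/15 + 12*(-1/4) = -13/15 - 3 = -58/15 ≈ -3.8667)
Z*a(R) = -58*(2 + 5)/3 = -58*7/3 = -58/15*35 = -406/3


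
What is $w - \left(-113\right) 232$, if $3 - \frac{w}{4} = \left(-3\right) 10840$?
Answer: $156308$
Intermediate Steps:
$w = 130092$ ($w = 12 - 4 \left(\left(-3\right) 10840\right) = 12 - -130080 = 12 + 130080 = 130092$)
$w - \left(-113\right) 232 = 130092 - \left(-113\right) 232 = 130092 - -26216 = 130092 + 26216 = 156308$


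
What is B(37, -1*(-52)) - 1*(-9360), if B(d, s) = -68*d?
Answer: 6844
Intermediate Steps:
B(37, -1*(-52)) - 1*(-9360) = -68*37 - 1*(-9360) = -2516 + 9360 = 6844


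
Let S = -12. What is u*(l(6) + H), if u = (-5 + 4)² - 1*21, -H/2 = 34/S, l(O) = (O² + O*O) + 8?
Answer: -5140/3 ≈ -1713.3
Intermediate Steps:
l(O) = 8 + 2*O² (l(O) = (O² + O²) + 8 = 2*O² + 8 = 8 + 2*O²)
H = 17/3 (H = -68/(-12) = -68*(-1)/12 = -2*(-17/6) = 17/3 ≈ 5.6667)
u = -20 (u = (-1)² - 21 = 1 - 21 = -20)
u*(l(6) + H) = -20*((8 + 2*6²) + 17/3) = -20*((8 + 2*36) + 17/3) = -20*((8 + 72) + 17/3) = -20*(80 + 17/3) = -20*257/3 = -5140/3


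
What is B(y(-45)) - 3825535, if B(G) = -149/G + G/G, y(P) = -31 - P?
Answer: -53557625/14 ≈ -3.8255e+6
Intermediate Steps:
B(G) = 1 - 149/G (B(G) = -149/G + 1 = 1 - 149/G)
B(y(-45)) - 3825535 = (-149 + (-31 - 1*(-45)))/(-31 - 1*(-45)) - 3825535 = (-149 + (-31 + 45))/(-31 + 45) - 3825535 = (-149 + 14)/14 - 3825535 = (1/14)*(-135) - 3825535 = -135/14 - 3825535 = -53557625/14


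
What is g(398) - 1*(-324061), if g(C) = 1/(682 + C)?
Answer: 349985881/1080 ≈ 3.2406e+5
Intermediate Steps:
g(398) - 1*(-324061) = 1/(682 + 398) - 1*(-324061) = 1/1080 + 324061 = 349985881/1080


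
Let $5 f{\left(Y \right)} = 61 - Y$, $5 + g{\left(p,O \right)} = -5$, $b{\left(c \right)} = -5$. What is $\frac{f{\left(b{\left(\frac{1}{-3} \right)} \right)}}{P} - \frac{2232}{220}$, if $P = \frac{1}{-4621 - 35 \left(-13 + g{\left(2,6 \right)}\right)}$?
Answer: $- \frac{2770974}{55} \approx -50381.0$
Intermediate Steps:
$g{\left(p,O \right)} = -10$ ($g{\left(p,O \right)} = -5 - 5 = -10$)
$f{\left(Y \right)} = \frac{61}{5} - \frac{Y}{5}$ ($f{\left(Y \right)} = \frac{61 - Y}{5} = \frac{61}{5} - \frac{Y}{5}$)
$P = - \frac{1}{3816}$ ($P = \frac{1}{-4621 - 35 \left(-13 - 10\right)} = \frac{1}{-4621 - -805} = \frac{1}{-4621 + 805} = \frac{1}{-3816} = - \frac{1}{3816} \approx -0.00026205$)
$\frac{f{\left(b{\left(\frac{1}{-3} \right)} \right)}}{P} - \frac{2232}{220} = \frac{\frac{61}{5} - -1}{- \frac{1}{3816}} - \frac{2232}{220} = \left(\frac{61}{5} + 1\right) \left(-3816\right) - \frac{558}{55} = \frac{66}{5} \left(-3816\right) - \frac{558}{55} = - \frac{251856}{5} - \frac{558}{55} = - \frac{2770974}{55}$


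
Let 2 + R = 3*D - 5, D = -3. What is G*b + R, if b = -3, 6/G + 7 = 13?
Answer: -19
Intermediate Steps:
G = 1 (G = 6/(-7 + 13) = 6/6 = 6*(⅙) = 1)
R = -16 (R = -2 + (3*(-3) - 5) = -2 + (-9 - 5) = -2 - 14 = -16)
G*b + R = 1*(-3) - 16 = -3 - 16 = -19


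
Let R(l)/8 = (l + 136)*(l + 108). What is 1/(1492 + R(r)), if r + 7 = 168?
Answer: 1/640636 ≈ 1.5609e-6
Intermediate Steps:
r = 161 (r = -7 + 168 = 161)
R(l) = 8*(108 + l)*(136 + l) (R(l) = 8*((l + 136)*(l + 108)) = 8*((136 + l)*(108 + l)) = 8*((108 + l)*(136 + l)) = 8*(108 + l)*(136 + l))
1/(1492 + R(r)) = 1/(1492 + (117504 + 8*161² + 1952*161)) = 1/(1492 + (117504 + 8*25921 + 314272)) = 1/(1492 + (117504 + 207368 + 314272)) = 1/(1492 + 639144) = 1/640636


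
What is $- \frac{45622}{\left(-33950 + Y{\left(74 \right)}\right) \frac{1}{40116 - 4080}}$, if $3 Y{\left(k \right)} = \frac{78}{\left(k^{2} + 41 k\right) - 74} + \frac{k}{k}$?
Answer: $\frac{2311512355152}{47733227} \approx 48426.0$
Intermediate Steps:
$Y{\left(k \right)} = \frac{1}{3} + \frac{26}{-74 + k^{2} + 41 k}$ ($Y{\left(k \right)} = \frac{\frac{78}{\left(k^{2} + 41 k\right) - 74} + \frac{k}{k}}{3} = \frac{\frac{78}{-74 + k^{2} + 41 k} + 1}{3} = \frac{1 + \frac{78}{-74 + k^{2} + 41 k}}{3} = \frac{1}{3} + \frac{26}{-74 + k^{2} + 41 k}$)
$- \frac{45622}{\left(-33950 + Y{\left(74 \right)}\right) \frac{1}{40116 - 4080}} = - \frac{45622}{\left(-33950 + \frac{4 + 74^{2} + 41 \cdot 74}{3 \left(-74 + 74^{2} + 41 \cdot 74\right)}\right) \frac{1}{40116 - 4080}} = - \frac{45622}{\left(-33950 + \frac{4 + 5476 + 3034}{3 \left(-74 + 5476 + 3034\right)}\right) \frac{1}{36036}} = - \frac{45622}{\left(-33950 + \frac{1}{3} \cdot \frac{1}{8436} \cdot 8514\right) \frac{1}{36036}} = - \frac{45622}{\left(-33950 + \frac{473}{1406}\right) \frac{1}{36036}} = - \frac{45622}{\left(- \frac{47733227}{1406}\right) \frac{1}{36036}} = - \frac{45622}{- \frac{47733227}{50666616}} = \left(-45622\right) \left(- \frac{50666616}{47733227}\right) = \frac{2311512355152}{47733227}$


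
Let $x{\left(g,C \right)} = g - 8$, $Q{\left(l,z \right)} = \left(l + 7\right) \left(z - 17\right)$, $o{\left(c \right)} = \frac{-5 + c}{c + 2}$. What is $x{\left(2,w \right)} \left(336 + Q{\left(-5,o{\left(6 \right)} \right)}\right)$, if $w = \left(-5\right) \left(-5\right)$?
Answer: $- \frac{3627}{2} \approx -1813.5$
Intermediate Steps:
$w = 25$
$o{\left(c \right)} = \frac{-5 + c}{2 + c}$
$Q{\left(l,z \right)} = \left(-17 + z\right) \left(7 + l\right)$ ($Q{\left(l,z \right)} = \left(7 + l\right) \left(-17 + z\right) = \left(-17 + z\right) \left(7 + l\right)$)
$x{\left(g,C \right)} = -8 + g$
$x{\left(2,w \right)} \left(336 + Q{\left(-5,o{\left(6 \right)} \right)}\right) = \left(-8 + 2\right) \left(336 - \left(34 - \frac{2 \left(-5 + 6\right)}{2 + 6}\right)\right) = - 6 \left(336 + \left(-119 + 85 + 7 \cdot \frac{1}{8} \cdot 1 - 5 \cdot \frac{1}{8} \cdot 1\right)\right) = - 6 \left(336 + \left(-119 + 85 + 7 \cdot \frac{1}{8} - \frac{5}{8}\right)\right) = - 6 \left(336 + \left(-119 + 85 + \frac{7}{8} - \frac{5}{8}\right)\right) = - 6 \left(336 - \frac{135}{4}\right) = \left(-6\right) \frac{1209}{4} = - \frac{3627}{2}$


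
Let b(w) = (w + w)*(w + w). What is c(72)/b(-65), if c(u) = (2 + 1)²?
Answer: 9/16900 ≈ 0.00053254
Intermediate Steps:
b(w) = 4*w² (b(w) = (2*w)*(2*w) = 4*w²)
c(u) = 9 (c(u) = 3² = 9)
c(72)/b(-65) = 9/((4*(-65)²)) = 9/((4*4225)) = 9/16900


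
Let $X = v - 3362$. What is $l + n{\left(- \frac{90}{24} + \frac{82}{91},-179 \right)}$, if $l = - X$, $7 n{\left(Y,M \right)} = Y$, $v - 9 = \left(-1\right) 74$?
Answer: $\frac{8730959}{2548} \approx 3426.6$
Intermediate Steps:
$v = -65$ ($v = 9 - 74 = -65$)
$n{\left(Y,M \right)} = \frac{Y}{7}$
$X = -3427$ ($X = -65 - 3362 = -3427$)
$l = 3427$ ($l = \left(-1\right) \left(-3427\right) = 3427$)
$l + n{\left(- \frac{90}{24} + \frac{82}{91},-179 \right)} = 3427 + \frac{- \frac{90}{24} + \frac{82}{91}}{7} = 3427 + \frac{\left(-90\right) \frac{1}{24} + 82 \cdot \frac{1}{91}}{7} = 3427 + \frac{- \frac{15}{4} + \frac{82}{91}}{7} = 3427 + \frac{1}{7} \left(- \frac{1037}{364}\right) = 3427 - \frac{1037}{2548} = \frac{8730959}{2548}$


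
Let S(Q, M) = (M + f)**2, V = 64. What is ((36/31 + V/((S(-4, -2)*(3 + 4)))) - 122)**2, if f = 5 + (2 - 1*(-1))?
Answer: 55461192004/3814209 ≈ 14541.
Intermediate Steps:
f = 8 (f = 5 + (2 + 1) = 5 + 3 = 8)
S(Q, M) = (8 + M)**2 (S(Q, M) = (M + 8)**2 = (8 + M)**2)
((36/31 + V/((S(-4, -2)*(3 + 4)))) - 122)**2 = ((36/31 + 64/(((8 - 2)**2*(3 + 4)))) - 122)**2 = ((36*(1/31) + 64/((6**2*7))) - 122)**2 = ((36/31 + 64/((36*7))) - 122)**2 = ((36/31 + 64/252) - 122)**2 = ((36/31 + 64*(1/252)) - 122)**2 = ((36/31 + 16/63) - 122)**2 = (2764/1953 - 122)**2 = (-235502/1953)**2 = 55461192004/3814209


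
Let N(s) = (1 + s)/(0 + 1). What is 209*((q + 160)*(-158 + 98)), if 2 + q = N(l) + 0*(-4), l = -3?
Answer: -1956240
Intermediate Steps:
N(s) = 1 + s (N(s) = (1 + s)/1 = (1 + s)*1 = 1 + s)
q = -4 (q = -2 + ((1 - 3) + 0*(-4)) = -2 + (-2 + 0) = -2 - 2 = -4)
209*((q + 160)*(-158 + 98)) = 209*((-4 + 160)*(-158 + 98)) = 209*(156*(-60)) = 209*(-9360) = -1956240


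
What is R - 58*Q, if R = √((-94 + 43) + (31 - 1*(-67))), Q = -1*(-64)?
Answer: -3712 + √47 ≈ -3705.1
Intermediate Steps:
Q = 64
R = √47 (R = √(-51 + (31 + 67)) = √(-51 + 98) = √47 ≈ 6.8557)
R - 58*Q = √47 - 58*64 = √47 - 3712 = -3712 + √47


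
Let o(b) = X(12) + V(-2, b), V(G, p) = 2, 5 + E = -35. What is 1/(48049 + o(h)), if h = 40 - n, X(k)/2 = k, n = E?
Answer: 1/48075 ≈ 2.0801e-5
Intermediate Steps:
E = -40 (E = -5 - 35 = -40)
n = -40
X(k) = 2*k
h = 80 (h = 40 - 1*(-40) = 40 + 40 = 80)
o(b) = 26 (o(b) = 2*12 + 2 = 24 + 2 = 26)
1/(48049 + o(h)) = 1/(48049 + 26) = 1/48075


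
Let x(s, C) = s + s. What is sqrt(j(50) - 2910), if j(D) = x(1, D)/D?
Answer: I*sqrt(72749)/5 ≈ 53.944*I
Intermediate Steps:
x(s, C) = 2*s
j(D) = 2/D (j(D) = (2*1)/D = 2/D)
sqrt(j(50) - 2910) = sqrt(2/50 - 2910) = sqrt(2*(1/50) - 2910) = sqrt(1/25 - 2910) = sqrt(-72749/25) = I*sqrt(72749)/5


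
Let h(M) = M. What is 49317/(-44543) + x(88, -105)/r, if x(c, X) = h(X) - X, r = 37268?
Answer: -49317/44543 ≈ -1.1072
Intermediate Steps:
x(c, X) = 0 (x(c, X) = X - X = 0)
49317/(-44543) + x(88, -105)/r = 49317/(-44543) + 0/37268 = 49317*(-1/44543) + 0*(1/37268) = -49317/44543 + 0 = -49317/44543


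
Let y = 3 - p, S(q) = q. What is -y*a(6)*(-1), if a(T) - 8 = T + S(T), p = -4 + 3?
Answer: 80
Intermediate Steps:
p = -1
y = 4 (y = 3 - 1*(-1) = 3 + 1 = 4)
a(T) = 8 + 2*T (a(T) = 8 + (T + T) = 8 + 2*T)
-y*a(6)*(-1) = -4*(8 + 2*6)*(-1) = -4*(8 + 12)*(-1) = -4*20*(-1) = -80*(-1) = -1*(-80) = 80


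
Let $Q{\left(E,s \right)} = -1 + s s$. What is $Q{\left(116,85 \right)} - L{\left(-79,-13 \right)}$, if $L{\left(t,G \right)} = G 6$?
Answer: $7302$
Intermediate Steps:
$L{\left(t,G \right)} = 6 G$
$Q{\left(E,s \right)} = -1 + s^{2}$
$Q{\left(116,85 \right)} - L{\left(-79,-13 \right)} = \left(-1 + 85^{2}\right) - 6 \left(-13\right) = \left(-1 + 7225\right) - -78 = 7224 + 78 = 7302$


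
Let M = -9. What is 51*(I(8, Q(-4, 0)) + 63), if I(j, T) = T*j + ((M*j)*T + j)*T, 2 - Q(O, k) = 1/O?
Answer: -27081/2 ≈ -13541.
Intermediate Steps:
Q(O, k) = 2 - 1/O
I(j, T) = T*j + T*(j - 9*T*j) (I(j, T) = T*j + ((-9*j)*T + j)*T = T*j + (-9*T*j + j)*T = T*j + (j - 9*T*j)*T = T*j + T*(j - 9*T*j))
51*(I(8, Q(-4, 0)) + 63) = 51*((2 - 1/(-4))*8*(2 - 9*(2 - 1/(-4))) + 63) = 51*((2 - 1*(-1/4))*8*(2 - 9*(2 - 1*(-1/4))) + 63) = 51*((2 + 1/4)*8*(2 - 9*(2 + 1/4)) + 63) = 51*((9/4)*8*(2 - 9*9/4) + 63) = 51*((9/4)*8*(2 - 81/4) + 63) = 51*((9/4)*8*(-73/4) + 63) = 51*(-657/2 + 63) = 51*(-531/2) = -27081/2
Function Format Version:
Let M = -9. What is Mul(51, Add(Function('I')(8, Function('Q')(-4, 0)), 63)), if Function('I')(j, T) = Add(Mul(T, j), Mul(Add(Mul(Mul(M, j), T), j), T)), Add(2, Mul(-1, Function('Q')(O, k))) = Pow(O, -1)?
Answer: Rational(-27081, 2) ≈ -13541.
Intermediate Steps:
Function('Q')(O, k) = Add(2, Mul(-1, Pow(O, -1)))
Function('I')(j, T) = Add(Mul(T, j), Mul(T, Add(j, Mul(-9, T, j)))) (Function('I')(j, T) = Add(Mul(T, j), Mul(Add(Mul(Mul(-9, j), T), j), T)) = Add(Mul(T, j), Mul(Add(Mul(-9, T, j), j), T)) = Add(Mul(T, j), Mul(Add(j, Mul(-9, T, j)), T)) = Add(Mul(T, j), Mul(T, Add(j, Mul(-9, T, j)))))
Mul(51, Add(Function('I')(8, Function('Q')(-4, 0)), 63)) = Mul(51, Add(Mul(Add(2, Mul(-1, Pow(-4, -1))), 8, Add(2, Mul(-9, Add(2, Mul(-1, Pow(-4, -1)))))), 63)) = Mul(51, Add(Mul(Add(2, Mul(-1, Rational(-1, 4))), 8, Add(2, Mul(-9, Add(2, Mul(-1, Rational(-1, 4)))))), 63)) = Mul(51, Add(Mul(Add(2, Rational(1, 4)), 8, Add(2, Mul(-9, Add(2, Rational(1, 4))))), 63)) = Mul(51, Add(Mul(Rational(9, 4), 8, Add(2, Mul(-9, Rational(9, 4)))), 63)) = Mul(51, Add(Mul(Rational(9, 4), 8, Add(2, Rational(-81, 4))), 63)) = Mul(51, Add(Mul(Rational(9, 4), 8, Rational(-73, 4)), 63)) = Mul(51, Add(Rational(-657, 2), 63)) = Mul(51, Rational(-531, 2)) = Rational(-27081, 2)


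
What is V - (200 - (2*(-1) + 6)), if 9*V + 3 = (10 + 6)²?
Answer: -1511/9 ≈ -167.89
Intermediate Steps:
V = 253/9 (V = -⅓ + (10 + 6)²/9 = -⅓ + (⅑)*16² = -⅓ + (⅑)*256 = -⅓ + 256/9 = 253/9 ≈ 28.111)
V - (200 - (2*(-1) + 6)) = 253/9 - (200 - (2*(-1) + 6)) = 253/9 - (200 - (-2 + 6)) = 253/9 - (200 - 1*4) = 253/9 - (200 - 4) = 253/9 - 1*196 = 253/9 - 196 = -1511/9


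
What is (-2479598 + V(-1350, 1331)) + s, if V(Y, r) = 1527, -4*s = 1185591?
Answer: -11097875/4 ≈ -2.7745e+6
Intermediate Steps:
s = -1185591/4 (s = -1/4*1185591 = -1185591/4 ≈ -2.9640e+5)
(-2479598 + V(-1350, 1331)) + s = (-2479598 + 1527) - 1185591/4 = -2478071 - 1185591/4 = -11097875/4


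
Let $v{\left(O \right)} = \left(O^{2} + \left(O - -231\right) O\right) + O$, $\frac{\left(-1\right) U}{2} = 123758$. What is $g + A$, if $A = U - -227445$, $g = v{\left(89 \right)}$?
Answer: $16419$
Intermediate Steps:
$U = -247516$ ($U = \left(-2\right) 123758 = -247516$)
$v{\left(O \right)} = O + O^{2} + O \left(231 + O\right)$ ($v{\left(O \right)} = \left(O^{2} + \left(O + 231\right) O\right) + O = \left(O^{2} + \left(231 + O\right) O\right) + O = \left(O^{2} + O \left(231 + O\right)\right) + O = O + O^{2} + O \left(231 + O\right)$)
$g = 36490$ ($g = 2 \cdot 89 \left(116 + 89\right) = 2 \cdot 89 \cdot 205 = 36490$)
$A = -20071$ ($A = -247516 - -227445 = -247516 + 227445 = -20071$)
$g + A = 36490 - 20071 = 16419$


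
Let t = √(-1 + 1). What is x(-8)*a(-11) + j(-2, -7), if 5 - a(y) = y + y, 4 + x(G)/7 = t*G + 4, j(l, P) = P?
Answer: -7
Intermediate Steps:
t = 0 (t = √0 = 0)
x(G) = 0 (x(G) = -28 + 7*(0*G + 4) = -28 + 7*(0 + 4) = -28 + 7*4 = -28 + 28 = 0)
a(y) = 5 - 2*y (a(y) = 5 - (y + y) = 5 - 2*y)
x(-8)*a(-11) + j(-2, -7) = 0*(5 - 2*(-11)) - 7 = 0*(5 + 22) - 7 = 0*27 - 7 = 0 - 7 = -7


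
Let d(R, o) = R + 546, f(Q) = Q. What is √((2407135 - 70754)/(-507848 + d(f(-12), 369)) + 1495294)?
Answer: √384838885185640590/507314 ≈ 1222.8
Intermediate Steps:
d(R, o) = 546 + R
√((2407135 - 70754)/(-507848 + d(f(-12), 369)) + 1495294) = √((2407135 - 70754)/(-507848 + (546 - 12)) + 1495294) = √(2336381/(-507848 + 534) + 1495294) = √(2336381/(-507314) + 1495294) = √(2336381*(-1/507314) + 1495294) = √(-2336381/507314 + 1495294) = √(758581243935/507314) = √384838885185640590/507314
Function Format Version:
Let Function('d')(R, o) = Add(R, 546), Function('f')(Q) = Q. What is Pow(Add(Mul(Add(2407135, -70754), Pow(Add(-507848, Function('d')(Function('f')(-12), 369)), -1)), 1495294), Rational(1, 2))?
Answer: Mul(Rational(1, 507314), Pow(384838885185640590, Rational(1, 2))) ≈ 1222.8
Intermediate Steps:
Function('d')(R, o) = Add(546, R)
Pow(Add(Mul(Add(2407135, -70754), Pow(Add(-507848, Function('d')(Function('f')(-12), 369)), -1)), 1495294), Rational(1, 2)) = Pow(Add(Mul(Add(2407135, -70754), Pow(Add(-507848, Add(546, -12)), -1)), 1495294), Rational(1, 2)) = Pow(Add(Mul(2336381, Pow(Add(-507848, 534), -1)), 1495294), Rational(1, 2)) = Pow(Add(Mul(2336381, Pow(-507314, -1)), 1495294), Rational(1, 2)) = Pow(Add(Mul(2336381, Rational(-1, 507314)), 1495294), Rational(1, 2)) = Pow(Add(Rational(-2336381, 507314), 1495294), Rational(1, 2)) = Pow(Rational(758581243935, 507314), Rational(1, 2)) = Mul(Rational(1, 507314), Pow(384838885185640590, Rational(1, 2)))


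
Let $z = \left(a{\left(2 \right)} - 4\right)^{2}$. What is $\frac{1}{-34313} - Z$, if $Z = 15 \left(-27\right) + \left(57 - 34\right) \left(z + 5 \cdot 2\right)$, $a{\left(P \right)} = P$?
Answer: $\frac{2847978}{34313} \approx 83.0$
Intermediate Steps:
$z = 4$ ($z = \left(2 - 4\right)^{2} = \left(-2\right)^{2} = 4$)
$Z = -83$ ($Z = 15 \left(-27\right) + \left(57 - 34\right) \left(4 + 5 \cdot 2\right) = -405 + 23 \left(4 + 10\right) = -405 + 23 \cdot 14 = -405 + 322 = -83$)
$\frac{1}{-34313} - Z = \frac{1}{-34313} - -83 = - \frac{1}{34313} + 83 = \frac{2847978}{34313}$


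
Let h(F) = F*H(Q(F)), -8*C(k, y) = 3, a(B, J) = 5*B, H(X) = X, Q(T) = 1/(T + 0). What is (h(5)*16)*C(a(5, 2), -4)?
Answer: -6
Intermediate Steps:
Q(T) = 1/T
C(k, y) = -3/8 (C(k, y) = -⅛*3 = -3/8)
h(F) = 1 (h(F) = F/F = 1)
(h(5)*16)*C(a(5, 2), -4) = (1*16)*(-3/8) = 16*(-3/8) = -6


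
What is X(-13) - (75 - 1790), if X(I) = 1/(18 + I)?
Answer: 8576/5 ≈ 1715.2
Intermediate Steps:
X(-13) - (75 - 1790) = 1/(18 - 13) - (75 - 1790) = 1/5 - 1*(-1715) = ⅕ + 1715 = 8576/5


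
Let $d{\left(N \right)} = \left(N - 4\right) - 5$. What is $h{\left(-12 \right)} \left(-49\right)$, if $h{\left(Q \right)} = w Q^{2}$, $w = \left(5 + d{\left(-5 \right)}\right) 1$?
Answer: $63504$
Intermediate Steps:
$d{\left(N \right)} = -9 + N$ ($d{\left(N \right)} = \left(-4 + N\right) - 5 = -9 + N$)
$w = -9$ ($w = \left(5 - 14\right) 1 = \left(-9\right) 1 = -9$)
$h{\left(Q \right)} = - 9 Q^{2}$
$h{\left(-12 \right)} \left(-49\right) = - 9 \left(-12\right)^{2} \left(-49\right) = \left(-9\right) 144 \left(-49\right) = \left(-1296\right) \left(-49\right) = 63504$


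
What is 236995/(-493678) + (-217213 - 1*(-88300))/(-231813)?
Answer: 2900996693/38146992738 ≈ 0.076048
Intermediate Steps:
236995/(-493678) + (-217213 - 1*(-88300))/(-231813) = 236995*(-1/493678) + (-217213 + 88300)*(-1/231813) = -236995/493678 - 128913*(-1/231813) = -236995/493678 + 42971/77271 = 2900996693/38146992738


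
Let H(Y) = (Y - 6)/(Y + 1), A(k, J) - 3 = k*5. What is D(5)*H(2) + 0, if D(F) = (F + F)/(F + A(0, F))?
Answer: -5/3 ≈ -1.6667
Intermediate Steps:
A(k, J) = 3 + 5*k (A(k, J) = 3 + k*5 = 3 + 5*k)
H(Y) = (-6 + Y)/(1 + Y)
D(F) = 2*F/(3 + F) (D(F) = (F + F)/(F + (3 + 5*0)) = (2*F)/(F + (3 + 0)) = (2*F)/(F + 3) = (2*F)/(3 + F) = 2*F/(3 + F))
D(5)*H(2) + 0 = (2*5/(3 + 5))*((-6 + 2)/(1 + 2)) + 0 = (2*5/8)*(-4/3) + 0 = (2*5*(⅛))*((⅓)*(-4)) + 0 = (5/4)*(-4/3) + 0 = -5/3 + 0 = -5/3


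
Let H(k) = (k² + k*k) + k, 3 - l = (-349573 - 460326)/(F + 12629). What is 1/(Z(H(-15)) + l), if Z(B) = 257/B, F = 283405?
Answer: 42924930/271570391 ≈ 0.15806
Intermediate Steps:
l = 1698001/296034 (l = 3 - (-349573 - 460326)/(283405 + 12629) = 3 - (-809899)/296034 = 3 - 1*(-809899/296034) = 3 + 809899/296034 = 1698001/296034 ≈ 5.7358)
H(k) = k + 2*k² (H(k) = (k² + k²) + k = 2*k² + k = k + 2*k²)
1/(Z(H(-15)) + l) = 1/(257/((-15*(1 + 2*(-15)))) + 1698001/296034) = 1/(257/((-15*(1 - 30))) + 1698001/296034) = 1/(257/((-15*(-29))) + 1698001/296034) = 1/(257/435 + 1698001/296034) = 1/(271570391/42924930) = 42924930/271570391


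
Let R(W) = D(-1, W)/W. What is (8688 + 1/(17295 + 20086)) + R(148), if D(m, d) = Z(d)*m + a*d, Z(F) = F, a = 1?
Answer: 324766129/37381 ≈ 8688.0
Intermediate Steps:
D(m, d) = d + d*m (D(m, d) = d*m + 1*d = d*m + d = d + d*m)
R(W) = 0 (R(W) = (W*(1 - 1))/W = (W*0)/W = 0/W = 0)
(8688 + 1/(17295 + 20086)) + R(148) = (8688 + 1/(17295 + 20086)) + 0 = (8688 + 1/37381) + 0 = 324766129/37381 + 0 = 324766129/37381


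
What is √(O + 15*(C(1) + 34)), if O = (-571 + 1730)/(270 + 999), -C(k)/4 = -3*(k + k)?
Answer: √155831649/423 ≈ 29.511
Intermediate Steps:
C(k) = 24*k (C(k) = -(-12)*(k + k) = -(-12)*2*k = -(-24)*k = 24*k)
O = 1159/1269 ≈ 0.91332
√(O + 15*(C(1) + 34)) = √(1159/1269 + 15*(24*1 + 34)) = √(1159/1269 + 15*(24 + 34)) = √(1159/1269 + 15*58) = √(1159/1269 + 870) = √(1105189/1269) = √155831649/423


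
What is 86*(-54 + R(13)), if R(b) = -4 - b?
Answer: -6106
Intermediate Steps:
86*(-54 + R(13)) = 86*(-54 + (-4 - 1*13)) = 86*(-54 + (-4 - 13)) = 86*(-54 - 17) = 86*(-71) = -6106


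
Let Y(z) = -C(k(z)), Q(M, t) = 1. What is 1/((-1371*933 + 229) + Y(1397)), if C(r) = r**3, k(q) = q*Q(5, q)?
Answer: -1/2727676687 ≈ -3.6661e-10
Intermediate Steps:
k(q) = q (k(q) = q*1 = q)
Y(z) = -z**3
1/((-1371*933 + 229) + Y(1397)) = 1/((-1371*933 + 229) - 1*1397**3) = 1/((-1279143 + 229) - 1*2726397773) = 1/(-1278914 - 2726397773) = 1/(-2727676687) = -1/2727676687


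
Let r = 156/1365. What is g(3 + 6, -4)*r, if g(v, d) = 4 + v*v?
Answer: 68/7 ≈ 9.7143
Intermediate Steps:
g(v, d) = 4 + v²
r = 4/35 (r = 156*(1/1365) = 4/35 ≈ 0.11429)
g(3 + 6, -4)*r = (4 + (3 + 6)²)*(4/35) = (4 + 9²)*(4/35) = (4 + 81)*(4/35) = 85*(4/35) = 68/7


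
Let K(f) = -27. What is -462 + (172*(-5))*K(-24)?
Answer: 22758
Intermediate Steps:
-462 + (172*(-5))*K(-24) = -462 + (172*(-5))*(-27) = -462 - 860*(-27) = -462 + 23220 = 22758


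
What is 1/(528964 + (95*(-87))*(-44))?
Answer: 1/892624 ≈ 1.1203e-6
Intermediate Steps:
1/(528964 + (95*(-87))*(-44)) = 1/(528964 - 8265*(-44)) = 1/(528964 + 363660) = 1/892624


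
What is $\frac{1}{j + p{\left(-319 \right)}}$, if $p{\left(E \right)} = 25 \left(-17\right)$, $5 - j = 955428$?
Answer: $- \frac{1}{955848} \approx -1.0462 \cdot 10^{-6}$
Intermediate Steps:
$j = -955423$ ($j = 5 - 955428 = -955423$)
$p{\left(E \right)} = -425$
$\frac{1}{j + p{\left(-319 \right)}} = \frac{1}{-955423 - 425} = \frac{1}{-955848} = - \frac{1}{955848}$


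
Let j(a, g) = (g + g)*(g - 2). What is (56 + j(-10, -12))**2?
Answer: 153664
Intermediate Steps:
j(a, g) = 2*g*(-2 + g) (j(a, g) = (2*g)*(-2 + g) = 2*g*(-2 + g))
(56 + j(-10, -12))**2 = (56 + 2*(-12)*(-2 - 12))**2 = (56 + 2*(-12)*(-14))**2 = (56 + 336)**2 = 392**2 = 153664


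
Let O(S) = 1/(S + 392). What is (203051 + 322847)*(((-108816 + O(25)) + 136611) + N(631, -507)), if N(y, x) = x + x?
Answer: 5873059524844/417 ≈ 1.4084e+10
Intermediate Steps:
N(y, x) = 2*x
O(S) = 1/(392 + S)
(203051 + 322847)*(((-108816 + O(25)) + 136611) + N(631, -507)) = (203051 + 322847)*(((-108816 + 1/(392 + 25)) + 136611) + 2*(-507)) = 525898*(((-108816 + 1/417) + 136611) - 1014) = 525898*((-45376271/417 + 136611) - 1014) = 525898*(11590516/417 - 1014) = 525898*(11167678/417) = 5873059524844/417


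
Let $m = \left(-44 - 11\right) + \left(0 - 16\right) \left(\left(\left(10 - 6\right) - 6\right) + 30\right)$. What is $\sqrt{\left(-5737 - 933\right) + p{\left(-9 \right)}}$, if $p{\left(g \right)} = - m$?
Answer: $i \sqrt{6167} \approx 78.53 i$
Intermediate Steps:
$m = -503$ ($m = -55 - 16 \left(\left(4 - 6\right) + 30\right) = -55 - 16 \left(-2 + 30\right) = -55 - 448 = -503$)
$p{\left(g \right)} = 503$ ($p{\left(g \right)} = \left(-1\right) \left(-503\right) = 503$)
$\sqrt{\left(-5737 - 933\right) + p{\left(-9 \right)}} = \sqrt{\left(-5737 - 933\right) + 503} = \sqrt{-6670 + 503} = \sqrt{-6167} = i \sqrt{6167}$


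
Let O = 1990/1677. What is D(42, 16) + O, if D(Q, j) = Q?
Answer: 72424/1677 ≈ 43.187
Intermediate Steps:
O = 1990/1677 (O = 1990*(1/1677) = 1990/1677 ≈ 1.1866)
D(42, 16) + O = 42 + 1990/1677 = 72424/1677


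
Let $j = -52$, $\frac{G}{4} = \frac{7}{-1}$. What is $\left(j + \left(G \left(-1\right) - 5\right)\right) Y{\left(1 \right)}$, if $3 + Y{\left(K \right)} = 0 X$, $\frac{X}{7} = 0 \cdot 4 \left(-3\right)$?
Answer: $87$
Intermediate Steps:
$G = -28$ ($G = 4 \frac{7}{-1} = 4 \cdot 7 \left(-1\right) = 4 \left(-7\right) = -28$)
$X = 0$ ($X = 7 \cdot 0 \cdot 4 \left(-3\right) = 7 \cdot 0 \left(-3\right) = 7 \cdot 0 = 0$)
$Y{\left(K \right)} = -3$ ($Y{\left(K \right)} = -3 + 0 \cdot 0 = -3 + 0 = -3$)
$\left(j + \left(G \left(-1\right) - 5\right)\right) Y{\left(1 \right)} = \left(-52 - -23\right) \left(-3\right) = \left(-52 + \left(28 - 5\right)\right) \left(-3\right) = \left(-52 + 23\right) \left(-3\right) = \left(-29\right) \left(-3\right) = 87$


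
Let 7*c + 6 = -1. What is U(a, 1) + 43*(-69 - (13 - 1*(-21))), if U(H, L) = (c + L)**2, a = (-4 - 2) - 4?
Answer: -4429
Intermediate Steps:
c = -1 (c = -6/7 + (1/7)*(-1) = -6/7 - 1/7 = -1)
a = -10 (a = -6 - 4 = -10)
U(H, L) = (-1 + L)**2
U(a, 1) + 43*(-69 - (13 - 1*(-21))) = (-1 + 1)**2 + 43*(-69 - (13 - 1*(-21))) = 0**2 + 43*(-69 - (13 + 21)) = 0 + 43*(-69 - 1*34) = 0 + 43*(-69 - 34) = 0 + 43*(-103) = 0 - 4429 = -4429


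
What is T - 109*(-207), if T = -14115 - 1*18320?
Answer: -9872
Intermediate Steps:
T = -32435 (T = -14115 - 18320 = -32435)
T - 109*(-207) = -32435 - 109*(-207) = -32435 + 22563 = -9872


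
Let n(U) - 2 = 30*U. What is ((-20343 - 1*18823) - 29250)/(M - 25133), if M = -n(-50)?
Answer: 68416/23635 ≈ 2.8947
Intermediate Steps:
n(U) = 2 + 30*U
M = 1498 (M = -(2 + 30*(-50)) = -(2 - 1500) = -1*(-1498) = 1498)
((-20343 - 1*18823) - 29250)/(M - 25133) = ((-20343 - 1*18823) - 29250)/(1498 - 25133) = ((-20343 - 18823) - 29250)/(-23635) = (-39166 - 29250)*(-1/23635) = -68416*(-1/23635) = 68416/23635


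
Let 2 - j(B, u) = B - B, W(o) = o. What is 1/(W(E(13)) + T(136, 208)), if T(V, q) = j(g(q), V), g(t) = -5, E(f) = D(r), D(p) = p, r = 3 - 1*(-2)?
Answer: 1/7 ≈ 0.14286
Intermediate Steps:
r = 5 (r = 3 + 2 = 5)
E(f) = 5
j(B, u) = 2 (j(B, u) = 2 - (B - B) = 2 - 1*0 = 2 + 0 = 2)
T(V, q) = 2
1/(W(E(13)) + T(136, 208)) = 1/(5 + 2) = 1/7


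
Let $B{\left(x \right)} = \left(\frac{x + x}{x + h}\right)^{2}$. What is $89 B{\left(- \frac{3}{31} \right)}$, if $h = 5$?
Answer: $\frac{801}{5776} \approx 0.13868$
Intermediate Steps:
$B{\left(x \right)} = \frac{4 x^{2}}{\left(5 + x\right)^{2}}$ ($B{\left(x \right)} = \left(\frac{x + x}{x + 5}\right)^{2} = \left(\frac{2 x}{5 + x}\right)^{2} = \frac{4 x^{2}}{\left(5 + x\right)^{2}}$)
$89 B{\left(- \frac{3}{31} \right)} = 89 \frac{4 \left(- \frac{3}{31}\right)^{2}}{\left(5 - \frac{3}{31}\right)^{2}} = 89 \cdot 4 \cdot \frac{9}{961} \frac{1}{\frac{23104}{961}} = 89 \cdot 4 \cdot \frac{9}{961} \cdot \frac{961}{23104} = 89 \cdot \frac{9}{5776} = \frac{801}{5776}$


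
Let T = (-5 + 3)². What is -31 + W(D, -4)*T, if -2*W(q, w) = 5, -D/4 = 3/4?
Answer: -41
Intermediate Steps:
D = -3 (D = -12/4 = -4*¾ = -3)
T = 4 (T = (-2)² = 4)
W(q, w) = -5/2 (W(q, w) = -½*5 = -5/2)
-31 + W(D, -4)*T = -31 - 5/2*4 = -31 - 10 = -41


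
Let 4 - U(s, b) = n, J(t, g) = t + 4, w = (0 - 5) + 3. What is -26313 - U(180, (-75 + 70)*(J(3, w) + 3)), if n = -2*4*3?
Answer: -26341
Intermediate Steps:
w = -2 (w = -5 + 3 = -2)
J(t, g) = 4 + t
n = -24 (n = -8*3 = -24)
U(s, b) = 28 (U(s, b) = 4 - 1*(-24) = 4 + 24 = 28)
-26313 - U(180, (-75 + 70)*(J(3, w) + 3)) = -26313 - 1*28 = -26313 - 28 = -26341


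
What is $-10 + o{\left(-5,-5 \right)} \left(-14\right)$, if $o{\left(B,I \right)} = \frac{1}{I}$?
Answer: $- \frac{36}{5} \approx -7.2$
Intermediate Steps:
$-10 + o{\left(-5,-5 \right)} \left(-14\right) = -10 + \frac{1}{-5} \left(-14\right) = -10 - - \frac{14}{5} = -10 + \frac{14}{5} = - \frac{36}{5}$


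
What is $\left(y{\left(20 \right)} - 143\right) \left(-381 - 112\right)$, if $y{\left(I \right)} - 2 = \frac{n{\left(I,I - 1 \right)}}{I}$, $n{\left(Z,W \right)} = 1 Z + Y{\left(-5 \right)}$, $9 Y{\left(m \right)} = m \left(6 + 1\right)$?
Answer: $\frac{2488171}{36} \approx 69116.0$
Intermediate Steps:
$Y{\left(m \right)} = \frac{7 m}{9}$ ($Y{\left(m \right)} = \frac{m \left(6 + 1\right)}{9} = \frac{m 7}{9} = \frac{7 m}{9}$)
$n{\left(Z,W \right)} = - \frac{35}{9} + Z$ ($n{\left(Z,W \right)} = 1 Z + \frac{7}{9} \left(-5\right) = Z - \frac{35}{9} = - \frac{35}{9} + Z$)
$y{\left(I \right)} = 2 + \frac{- \frac{35}{9} + I}{I}$
$\left(y{\left(20 \right)} - 143\right) \left(-381 - 112\right) = \left(\left(3 - \frac{35}{9 \cdot 20}\right) - 143\right) \left(-381 - 112\right) = \left(\left(3 - \frac{7}{36}\right) - 143\right) \left(-493\right) = \left(\frac{101}{36} - 143\right) \left(-493\right) = \left(- \frac{5047}{36}\right) \left(-493\right) = \frac{2488171}{36}$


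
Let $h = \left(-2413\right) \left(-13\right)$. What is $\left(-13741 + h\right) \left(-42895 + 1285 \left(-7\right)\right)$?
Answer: $-914716920$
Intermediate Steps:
$h = 31369$
$\left(-13741 + h\right) \left(-42895 + 1285 \left(-7\right)\right) = \left(-13741 + 31369\right) \left(-42895 + 1285 \left(-7\right)\right) = 17628 \left(-42895 - 8995\right) = 17628 \left(-51890\right) = -914716920$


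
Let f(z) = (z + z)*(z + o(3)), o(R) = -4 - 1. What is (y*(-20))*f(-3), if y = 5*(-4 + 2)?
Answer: 9600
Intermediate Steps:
o(R) = -5
f(z) = 2*z*(-5 + z) (f(z) = (z + z)*(z - 5) = (2*z)*(-5 + z) = 2*z*(-5 + z))
y = -10 (y = 5*(-2) = -10)
(y*(-20))*f(-3) = (-10*(-20))*(2*(-3)*(-5 - 3)) = 200*(2*(-3)*(-8)) = 200*48 = 9600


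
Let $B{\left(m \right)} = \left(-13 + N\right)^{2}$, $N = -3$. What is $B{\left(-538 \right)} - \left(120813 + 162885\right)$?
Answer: $-283442$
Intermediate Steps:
$B{\left(m \right)} = 256$ ($B{\left(m \right)} = \left(-13 - 3\right)^{2} = \left(-16\right)^{2} = 256$)
$B{\left(-538 \right)} - \left(120813 + 162885\right) = 256 - \left(120813 + 162885\right) = 256 - 283698 = -283442$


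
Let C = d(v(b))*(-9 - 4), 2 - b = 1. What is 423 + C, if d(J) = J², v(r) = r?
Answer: 410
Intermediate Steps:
b = 1 (b = 2 - 1*1 = 2 - 1 = 1)
C = -13 (C = 1²*(-9 - 4) = 1*(-13) = -13)
423 + C = 423 - 13 = 410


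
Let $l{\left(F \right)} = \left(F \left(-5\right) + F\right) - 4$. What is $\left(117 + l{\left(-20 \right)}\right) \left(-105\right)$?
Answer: $-20265$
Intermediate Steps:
$l{\left(F \right)} = -4 - 4 F$ ($l{\left(F \right)} = \left(- 5 F + F\right) - 4 = - 4 F - 4 = -4 - 4 F$)
$\left(117 + l{\left(-20 \right)}\right) \left(-105\right) = \left(117 - -76\right) \left(-105\right) = \left(117 + \left(-4 + 80\right)\right) \left(-105\right) = \left(117 + 76\right) \left(-105\right) = 193 \left(-105\right) = -20265$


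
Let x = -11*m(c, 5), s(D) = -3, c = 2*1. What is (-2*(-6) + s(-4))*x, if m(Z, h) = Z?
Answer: -198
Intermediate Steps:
c = 2
x = -22 (x = -11*2 = -22)
(-2*(-6) + s(-4))*x = (-2*(-6) - 3)*(-22) = (12 - 3)*(-22) = 9*(-22) = -198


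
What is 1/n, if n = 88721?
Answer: 1/88721 ≈ 1.1271e-5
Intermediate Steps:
1/n = 1/88721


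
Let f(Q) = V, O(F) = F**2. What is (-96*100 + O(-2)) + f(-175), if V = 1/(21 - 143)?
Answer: -1170713/122 ≈ -9596.0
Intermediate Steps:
V = -1/122 (V = 1/(-122) = -1/122 ≈ -0.0081967)
f(Q) = -1/122
(-96*100 + O(-2)) + f(-175) = (-96*100 + (-2)**2) - 1/122 = (-9600 + 4) - 1/122 = -9596 - 1/122 = -1170713/122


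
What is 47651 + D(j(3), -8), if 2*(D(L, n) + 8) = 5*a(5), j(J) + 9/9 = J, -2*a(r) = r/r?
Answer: 190567/4 ≈ 47642.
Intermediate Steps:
a(r) = -½ (a(r) = -r/(2*r) = -½*1 = -½)
j(J) = -1 + J
D(L, n) = -37/4 (D(L, n) = -8 + (5*(-½))/2 = -8 + (½)*(-5/2) = -8 - 5/4 = -37/4)
47651 + D(j(3), -8) = 47651 - 37/4 = 190567/4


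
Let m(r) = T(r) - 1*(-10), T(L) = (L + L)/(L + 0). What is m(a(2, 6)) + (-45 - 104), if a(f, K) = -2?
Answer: -137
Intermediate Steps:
T(L) = 2 (T(L) = (2*L)/L = 2)
m(r) = 12 (m(r) = 2 - 1*(-10) = 2 + 10 = 12)
m(a(2, 6)) + (-45 - 104) = 12 + (-45 - 104) = 12 - 149 = -137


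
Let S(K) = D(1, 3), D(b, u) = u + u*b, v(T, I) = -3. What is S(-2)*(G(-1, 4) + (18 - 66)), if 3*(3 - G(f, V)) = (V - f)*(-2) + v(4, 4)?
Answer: -244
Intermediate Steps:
G(f, V) = 4 - 2*f/3 + 2*V/3 (G(f, V) = 3 - ((V - f)*(-2) - 3)/3 = 3 - ((-2*V + 2*f) - 3)/3 = 3 - (-3 - 2*V + 2*f)/3 = 3 + (1 - 2*f/3 + 2*V/3) = 4 - 2*f/3 + 2*V/3)
D(b, u) = u + b*u
S(K) = 6 (S(K) = 3*(1 + 1) = 3*2 = 6)
S(-2)*(G(-1, 4) + (18 - 66)) = 6*((4 - ⅔*(-1) + (⅔)*4) + (18 - 66)) = 6*((4 + ⅔ + 8/3) - 48) = 6*(22/3 - 48) = 6*(-122/3) = -244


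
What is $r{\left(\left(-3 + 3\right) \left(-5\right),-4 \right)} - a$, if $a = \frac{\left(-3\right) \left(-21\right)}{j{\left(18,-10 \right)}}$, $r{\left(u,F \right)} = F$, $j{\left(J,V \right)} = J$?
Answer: $- \frac{15}{2} \approx -7.5$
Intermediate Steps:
$a = \frac{7}{2}$ ($a = \frac{\left(-3\right) \left(-21\right)}{18} = 63 \cdot \frac{1}{18} = \frac{7}{2} \approx 3.5$)
$r{\left(\left(-3 + 3\right) \left(-5\right),-4 \right)} - a = -4 - \frac{7}{2} = - \frac{15}{2}$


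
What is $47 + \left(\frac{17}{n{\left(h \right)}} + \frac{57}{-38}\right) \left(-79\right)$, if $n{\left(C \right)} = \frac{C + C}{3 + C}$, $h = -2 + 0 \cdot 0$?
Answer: $\frac{2005}{4} \approx 501.25$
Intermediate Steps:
$h = -2$ ($h = -2 + 0 = -2$)
$n{\left(C \right)} = \frac{2 C}{3 + C}$
$47 + \left(\frac{17}{n{\left(h \right)}} + \frac{57}{-38}\right) \left(-79\right) = 47 + \left(\frac{17}{2 \left(-2\right) \frac{1}{3 - 2}} + \frac{57}{-38}\right) \left(-79\right) = 47 + \left(\frac{17}{2 \left(-2\right) 1^{-1}} + 57 \left(- \frac{1}{38}\right)\right) \left(-79\right) = 47 + \left(\frac{17}{2 \left(-2\right) 1} - \frac{3}{2}\right) \left(-79\right) = 47 + \left(\frac{17}{-4} - \frac{3}{2}\right) \left(-79\right) = 47 + \left(17 \left(- \frac{1}{4}\right) - \frac{3}{2}\right) \left(-79\right) = 47 + \left(- \frac{17}{4} - \frac{3}{2}\right) \left(-79\right) = 47 - - \frac{1817}{4} = 47 + \frac{1817}{4} = \frac{2005}{4}$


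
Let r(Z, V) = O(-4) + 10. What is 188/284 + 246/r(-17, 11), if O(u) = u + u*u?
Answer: 9250/781 ≈ 11.844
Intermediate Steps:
O(u) = u + u²
r(Z, V) = 22 (r(Z, V) = -4*(1 - 4) + 10 = -4*(-3) + 10 = 12 + 10 = 22)
188/284 + 246/r(-17, 11) = 188/284 + 246/22 = 188*(1/284) + 246*(1/22) = 47/71 + 123/11 = 9250/781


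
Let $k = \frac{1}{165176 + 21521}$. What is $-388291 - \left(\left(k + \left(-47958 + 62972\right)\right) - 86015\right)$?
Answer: $- \frac{59237091131}{186697} \approx -3.1729 \cdot 10^{5}$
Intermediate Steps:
$k = \frac{1}{186697} \approx 5.3563 \cdot 10^{-6}$
$-388291 - \left(\left(k + \left(-47958 + 62972\right)\right) - 86015\right) = -388291 - \left(\left(\frac{1}{186697} + \left(-47958 + 62972\right)\right) - 86015\right) = -388291 - \left(\left(\frac{1}{186697} + 15014\right) - 86015\right) = -388291 - \left(\frac{2803068759}{186697} - 86015\right) = -388291 - - \frac{13255673696}{186697} = -388291 + \frac{13255673696}{186697} = - \frac{59237091131}{186697}$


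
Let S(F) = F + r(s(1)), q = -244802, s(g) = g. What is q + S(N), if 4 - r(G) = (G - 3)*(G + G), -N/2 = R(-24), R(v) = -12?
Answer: -244770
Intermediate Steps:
N = 24 (N = -2*(-12) = 24)
r(G) = 4 - 2*G*(-3 + G) (r(G) = 4 - (G - 3)*(G + G) = 4 - (-3 + G)*2*G = 4 - 2*G*(-3 + G))
S(F) = 8 + F (S(F) = F + (4 - 2*1² + 6*1) = F + (4 - 2*1 + 6) = F + (4 - 2 + 6) = F + 8 = 8 + F)
q + S(N) = -244802 + (8 + 24) = -244802 + 32 = -244770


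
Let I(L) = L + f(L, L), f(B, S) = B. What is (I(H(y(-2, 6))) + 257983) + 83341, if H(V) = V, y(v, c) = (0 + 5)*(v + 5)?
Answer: 341354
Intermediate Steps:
y(v, c) = 25 + 5*v (y(v, c) = 5*(5 + v) = 25 + 5*v)
I(L) = 2*L (I(L) = L + L = 2*L)
(I(H(y(-2, 6))) + 257983) + 83341 = (2*(25 + 5*(-2)) + 257983) + 83341 = (2*(25 - 10) + 257983) + 83341 = (2*15 + 257983) + 83341 = (30 + 257983) + 83341 = 258013 + 83341 = 341354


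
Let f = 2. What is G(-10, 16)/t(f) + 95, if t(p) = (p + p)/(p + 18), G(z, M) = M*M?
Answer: 1375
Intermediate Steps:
G(z, M) = M²
t(p) = 2*p/(18 + p) (t(p) = (2*p)/(18 + p) = 2*p/(18 + p))
G(-10, 16)/t(f) + 95 = 16²/((2*2/(18 + 2))) + 95 = 256/((2*2/20)) + 95 = 256/((2*2*(1/20))) + 95 = 256/(⅕) + 95 = 256*5 + 95 = 1280 + 95 = 1375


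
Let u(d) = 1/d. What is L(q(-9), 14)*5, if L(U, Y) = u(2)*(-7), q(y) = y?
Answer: -35/2 ≈ -17.500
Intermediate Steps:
L(U, Y) = -7/2
L(q(-9), 14)*5 = -7/2*5 = -35/2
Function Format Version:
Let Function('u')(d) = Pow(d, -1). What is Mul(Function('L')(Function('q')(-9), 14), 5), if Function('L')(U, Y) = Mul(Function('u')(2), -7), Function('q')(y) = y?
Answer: Rational(-35, 2) ≈ -17.500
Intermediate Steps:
Function('L')(U, Y) = Rational(-7, 2) (Function('L')(U, Y) = Mul(Pow(2, -1), -7) = Mul(Rational(1, 2), -7) = Rational(-7, 2))
Mul(Function('L')(Function('q')(-9), 14), 5) = Mul(Rational(-7, 2), 5) = Rational(-35, 2)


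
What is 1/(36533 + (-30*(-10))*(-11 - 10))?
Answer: 1/30233 ≈ 3.3076e-5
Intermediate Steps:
1/(36533 + (-30*(-10))*(-11 - 10)) = 1/(36533 + 300*(-21)) = 1/(36533 - 6300) = 1/30233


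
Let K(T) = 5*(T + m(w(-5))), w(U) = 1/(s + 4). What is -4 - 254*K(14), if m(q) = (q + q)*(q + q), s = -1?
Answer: -165136/9 ≈ -18348.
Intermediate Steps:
w(U) = ⅓ (w(U) = 1/(-1 + 4) = 1/3 = ⅓)
m(q) = 4*q² (m(q) = (2*q)*(2*q) = 4*q²)
K(T) = 20/9 + 5*T (K(T) = 5*(T + 4*(⅓)²) = 5*(T + 4*(⅑)) = 5*(T + 4/9) = 5*(4/9 + T) = 20/9 + 5*T)
-4 - 254*K(14) = -4 - 254*(20/9 + 5*14) = -4 - 254*(20/9 + 70) = -4 - 254*650/9 = -4 - 165100/9 = -165136/9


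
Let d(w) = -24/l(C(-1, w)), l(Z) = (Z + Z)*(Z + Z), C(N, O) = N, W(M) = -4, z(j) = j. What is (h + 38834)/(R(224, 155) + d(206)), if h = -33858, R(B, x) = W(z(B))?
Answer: -2488/5 ≈ -497.60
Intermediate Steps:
R(B, x) = -4
l(Z) = 4*Z² (l(Z) = (2*Z)*(2*Z) = 4*Z²)
d(w) = -6 (d(w) = -24/(4*(-1)²) = -24/(4*1) = -24/4 = -24*¼ = -6)
(h + 38834)/(R(224, 155) + d(206)) = (-33858 + 38834)/(-4 - 6) = 4976/(-10) = 4976*(-⅒) = -2488/5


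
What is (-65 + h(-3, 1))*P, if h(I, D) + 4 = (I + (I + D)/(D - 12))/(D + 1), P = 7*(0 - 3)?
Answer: 32529/22 ≈ 1478.6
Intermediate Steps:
P = -21 (P = 7*(-3) = -21)
h(I, D) = -4 + (I + (D + I)/(-12 + D))/(1 + D) (h(I, D) = -4 + (I + (I + D)/(D - 12))/(D + 1) = -4 + (I + (D + I)/(-12 + D))/(1 + D))
(-65 + h(-3, 1))*P = (-65 + (-48 - 45*1 + 4*1² + 11*(-3) - 1*1*(-3))/(12 - 1*1² + 11*1))*(-21) = (-65 + (-48 - 45 + 4*1 - 33 + 3)/(12 - 1*1 + 11))*(-21) = (-65 + (-48 - 45 + 4 - 33 + 3)/(12 - 1 + 11))*(-21) = (-65 - 119/22)*(-21) = -1549/22*(-21) = 32529/22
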